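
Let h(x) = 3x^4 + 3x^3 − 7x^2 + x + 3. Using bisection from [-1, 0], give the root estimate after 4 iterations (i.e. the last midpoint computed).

midpoint -0.5: h = 0.5625 > 0 → [-1, -0.5]
midpoint -0.75: h = -2.003906 < 0 → [-0.75, -0.5]
midpoint -0.625: h = -0.634033 < 0 → [-0.625, -0.5]
midpoint -0.5625: h = -0.0109 < 0 → [-0.5625, -0.5]

-0.5625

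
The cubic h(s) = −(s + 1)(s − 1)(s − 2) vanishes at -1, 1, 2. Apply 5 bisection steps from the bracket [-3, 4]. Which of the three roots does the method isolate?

-1

midpoint 0.5: h = -1.125 < 0 → [-3, 0.5]
midpoint -1.25: h = 1.828125 > 0 → [-1.25, 0.5]
midpoint -0.375: h = -2.041016 < 0 → [-1.25, -0.375]
midpoint -0.8125: h = -0.9558 < 0 → [-1.25, -0.8125]
midpoint -1.03125: h = 0.1924 > 0 → [-1.03125, -0.8125]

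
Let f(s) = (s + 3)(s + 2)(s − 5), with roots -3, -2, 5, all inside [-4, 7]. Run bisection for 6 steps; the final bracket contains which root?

f(1.5) = -55.125 < 0, so the root lies in [1.5, 7]
f(4.25) = -33.984375 < 0, so the root lies in [4.25, 7]
f(5.625) = 41.103516 > 0, so the root lies in [4.25, 5.625]
f(4.9375) = -3.4417 < 0, so the root lies in [4.9375, 5.625]
f(5.28125) = 16.9588 > 0, so the root lies in [4.9375, 5.28125]
f(5.109375) = 6.3058 > 0, so the root lies in [4.9375, 5.109375]

5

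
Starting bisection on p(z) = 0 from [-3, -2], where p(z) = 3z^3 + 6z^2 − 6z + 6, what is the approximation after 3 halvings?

-2.875

p(-2.5) = 11.625 > 0, so the root lies in [-3, -2.5]
p(-2.75) = 5.484375 > 0, so the root lies in [-3, -2.75]
p(-2.875) = 1.552734 > 0, so the root lies in [-3, -2.875]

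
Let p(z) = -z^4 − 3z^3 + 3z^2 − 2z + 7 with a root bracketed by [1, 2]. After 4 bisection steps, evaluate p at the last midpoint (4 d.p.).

p(1.5) = -4.4375 < 0, so the root lies in [1, 1.5]
p(1.25) = 0.886719 > 0, so the root lies in [1.25, 1.5]
p(1.375) = -1.451416 < 0, so the root lies in [1.25, 1.375]
p(1.3125) = -0.2075 < 0, so the root lies in [1.25, 1.3125]

-0.2075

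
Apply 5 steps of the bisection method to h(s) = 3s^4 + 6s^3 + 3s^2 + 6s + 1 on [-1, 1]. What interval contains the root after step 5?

midpoint 0: h = 1 > 0 → [-1, 0]
midpoint -0.5: h = -1.8125 < 0 → [-0.5, 0]
midpoint -0.25: h = -0.394531 < 0 → [-0.25, 0]
midpoint -0.125: h = 0.2859 > 0 → [-0.25, -0.125]
midpoint -0.1875: h = -0.0554 < 0 → [-0.1875, -0.125]

[-0.1875, -0.125]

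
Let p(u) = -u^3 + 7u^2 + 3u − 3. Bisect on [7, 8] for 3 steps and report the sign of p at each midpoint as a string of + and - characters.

-+-

m = 7.5, p(m) = -8.625 (−); new bracket [7, 7.5]
m = 7.25, p(m) = 5.609375 (+); new bracket [7.25, 7.5]
m = 7.375, p(m) = -1.271484 (−); new bracket [7.25, 7.375]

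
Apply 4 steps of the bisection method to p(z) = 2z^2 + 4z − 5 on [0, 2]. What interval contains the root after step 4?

z = 1 gives p = 1, positive; keep [0, 1]
z = 0.5 gives p = -2.5, negative; keep [0.5, 1]
z = 0.75 gives p = -0.875, negative; keep [0.75, 1]
z = 0.875 gives p = 0.0312, positive; keep [0.75, 0.875]

[0.75, 0.875]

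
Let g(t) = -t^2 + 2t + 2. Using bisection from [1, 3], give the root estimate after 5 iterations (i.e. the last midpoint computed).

midpoint 2: g = 2 > 0 → [2, 3]
midpoint 2.5: g = 0.75 > 0 → [2.5, 3]
midpoint 2.75: g = -0.0625 < 0 → [2.5, 2.75]
midpoint 2.625: g = 0.3594 > 0 → [2.625, 2.75]
midpoint 2.6875: g = 0.1523 > 0 → [2.6875, 2.75]

2.6875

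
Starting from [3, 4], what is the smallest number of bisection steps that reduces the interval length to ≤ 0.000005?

18

Width after n steps is 1/2^n. Need 2^n ≥ 1/0.000005 = 200000.
2^17 = 131072 < 200000 ≤ 2^18 = 262144, so n = 18.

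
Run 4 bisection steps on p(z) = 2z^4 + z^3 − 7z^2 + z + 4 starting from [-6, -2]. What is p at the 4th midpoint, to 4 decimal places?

z = -4 gives p = 336, positive; keep [-4, -2]
z = -3 gives p = 73, positive; keep [-3, -2]
z = -2.5 gives p = 20.25, positive; keep [-2.5, -2]
z = -2.25 gives p = 6.1797, positive; keep [-2.25, -2]

6.1797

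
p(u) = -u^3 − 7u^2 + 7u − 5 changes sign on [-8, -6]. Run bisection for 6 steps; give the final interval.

p(-7) = -54 < 0, so the root lies in [-8, -7]
p(-7.5) = -29.375 < 0, so the root lies in [-8, -7.5]
p(-7.75) = -14.203125 < 0, so the root lies in [-8, -7.75]
p(-7.875) = -5.8613 < 0, so the root lies in [-8, -7.875]
p(-7.9375) = -1.4963 < 0, so the root lies in [-8, -7.9375]
p(-7.96875) = 0.7353 > 0, so the root lies in [-7.96875, -7.9375]

[-7.96875, -7.9375]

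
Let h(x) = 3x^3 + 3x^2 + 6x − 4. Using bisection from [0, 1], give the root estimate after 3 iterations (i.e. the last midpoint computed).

0.375

h(0.5) = 0.125 > 0, so the root lies in [0, 0.5]
h(0.25) = -2.265625 < 0, so the root lies in [0.25, 0.5]
h(0.375) = -1.169922 < 0, so the root lies in [0.375, 0.5]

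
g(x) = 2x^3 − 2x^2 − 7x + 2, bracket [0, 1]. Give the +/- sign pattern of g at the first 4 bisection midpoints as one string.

-+--

x = 0.5 gives g = -1.75, negative; keep [0, 0.5]
x = 0.25 gives g = 0.15625, positive; keep [0.25, 0.5]
x = 0.375 gives g = -0.800781, negative; keep [0.25, 0.375]
x = 0.3125 gives g = -0.3218, negative; keep [0.25, 0.3125]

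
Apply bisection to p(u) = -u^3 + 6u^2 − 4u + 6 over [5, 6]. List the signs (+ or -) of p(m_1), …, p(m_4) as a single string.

-+++

u = 5.5 gives p = -0.875, negative; keep [5, 5.5]
u = 5.25 gives p = 5.671875, positive; keep [5.25, 5.5]
u = 5.375 gives p = 2.556641, positive; keep [5.375, 5.5]
u = 5.4375 gives p = 0.8811, positive; keep [5.4375, 5.5]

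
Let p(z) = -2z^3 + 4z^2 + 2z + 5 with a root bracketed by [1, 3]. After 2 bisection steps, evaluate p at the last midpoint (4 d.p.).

p(2) = 9 > 0, so the root lies in [2, 3]
p(2.5) = 3.75 > 0, so the root lies in [2.5, 3]

3.7500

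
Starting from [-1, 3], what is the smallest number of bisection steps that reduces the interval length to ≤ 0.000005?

Width after n steps is 4/2^n. Need 2^n ≥ 4/0.000005 = 800000.
2^19 = 524288 < 800000 ≤ 2^20 = 1048576, so n = 20.

20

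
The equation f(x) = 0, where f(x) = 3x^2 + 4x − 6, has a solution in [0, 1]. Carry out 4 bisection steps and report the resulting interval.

f(0.5) = -3.25 < 0, so the root lies in [0.5, 1]
f(0.75) = -1.3125 < 0, so the root lies in [0.75, 1]
f(0.875) = -0.203125 < 0, so the root lies in [0.875, 1]
f(0.9375) = 0.3867 > 0, so the root lies in [0.875, 0.9375]

[0.875, 0.9375]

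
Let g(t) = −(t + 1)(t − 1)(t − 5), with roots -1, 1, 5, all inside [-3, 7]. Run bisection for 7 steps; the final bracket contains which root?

m = 2, g(m) = 9 (+); new bracket [2, 7]
m = 4.5, g(m) = 9.625 (+); new bracket [4.5, 7]
m = 5.75, g(m) = -24.046875 (−); new bracket [4.5, 5.75]
m = 5.125, g(m) = -3.1582 (−); new bracket [4.5, 5.125]
m = 4.8125, g(m) = 4.155 (+); new bracket [4.8125, 5.125]
m = 4.96875, g(m) = 0.7403 (+); new bracket [4.96875, 5.125]
m = 5.046875, g(m) = -1.1471 (−); new bracket [4.96875, 5.046875]

5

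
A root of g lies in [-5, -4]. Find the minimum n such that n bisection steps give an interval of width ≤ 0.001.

Width after n steps is 1/2^n. Need 2^n ≥ 1/0.001 = 1000.
2^9 = 512 < 1000 ≤ 2^10 = 1024, so n = 10.

10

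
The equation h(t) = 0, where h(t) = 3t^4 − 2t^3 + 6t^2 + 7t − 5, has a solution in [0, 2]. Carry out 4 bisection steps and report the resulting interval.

[0.5, 0.625]

h(1) = 9 > 0, so the root lies in [0, 1]
h(0.5) = -0.0625 < 0, so the root lies in [0.5, 1]
h(0.75) = 3.730469 > 0, so the root lies in [0.5, 0.75]
h(0.625) = 1.6882 > 0, so the root lies in [0.5, 0.625]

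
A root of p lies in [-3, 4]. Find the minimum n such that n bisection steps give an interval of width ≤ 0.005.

Width after n steps is 7/2^n. Need 2^n ≥ 7/0.005 = 1400.
2^10 = 1024 < 1400 ≤ 2^11 = 2048, so n = 11.

11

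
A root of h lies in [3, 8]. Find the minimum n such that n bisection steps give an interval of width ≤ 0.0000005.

Width after n steps is 5/2^n. Need 2^n ≥ 5/0.0000005 = 10000000.
2^23 = 8388608 < 10000000 ≤ 2^24 = 16777216, so n = 24.

24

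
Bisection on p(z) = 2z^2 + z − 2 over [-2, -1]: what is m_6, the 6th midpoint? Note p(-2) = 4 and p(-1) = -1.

m = -1.5, p(m) = 1 (+); new bracket [-1.5, -1]
m = -1.25, p(m) = -0.125 (−); new bracket [-1.5, -1.25]
m = -1.375, p(m) = 0.40625 (+); new bracket [-1.375, -1.25]
m = -1.3125, p(m) = 0.1328 (+); new bracket [-1.3125, -1.25]
m = -1.28125, p(m) = 0.002 (+); new bracket [-1.28125, -1.25]
m = -1.265625, p(m) = -0.062 (−); new bracket [-1.28125, -1.265625]

-1.265625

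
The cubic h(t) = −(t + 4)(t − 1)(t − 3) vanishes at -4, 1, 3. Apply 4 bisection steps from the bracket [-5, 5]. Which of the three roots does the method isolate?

-4

midpoint 0: h = -12 < 0 → [-5, 0]
midpoint -2.5: h = -28.875 < 0 → [-5, -2.5]
midpoint -3.75: h = -8.015625 < 0 → [-5, -3.75]
midpoint -4.375: h = 14.8652 > 0 → [-4.375, -3.75]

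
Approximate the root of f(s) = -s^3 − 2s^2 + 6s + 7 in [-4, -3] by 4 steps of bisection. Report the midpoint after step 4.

-3.1875

midpoint -3.5: f = 4.375 > 0 → [-3.5, -3]
midpoint -3.25: f = 0.703125 > 0 → [-3.25, -3]
midpoint -3.125: f = -0.763672 < 0 → [-3.25, -3.125]
midpoint -3.1875: f = -0.0598 < 0 → [-3.25, -3.1875]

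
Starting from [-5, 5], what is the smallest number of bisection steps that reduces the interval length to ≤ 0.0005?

Width after n steps is 10/2^n. Need 2^n ≥ 10/0.0005 = 20000.
2^14 = 16384 < 20000 ≤ 2^15 = 32768, so n = 15.

15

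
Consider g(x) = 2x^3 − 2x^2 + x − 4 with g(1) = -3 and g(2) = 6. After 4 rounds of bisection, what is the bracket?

[1.5, 1.5625]

g(1.5) = -0.25 < 0, so the root lies in [1.5, 2]
g(1.75) = 2.34375 > 0, so the root lies in [1.5, 1.75]
g(1.625) = 0.925781 > 0, so the root lies in [1.5, 1.625]
g(1.5625) = 0.3091 > 0, so the root lies in [1.5, 1.5625]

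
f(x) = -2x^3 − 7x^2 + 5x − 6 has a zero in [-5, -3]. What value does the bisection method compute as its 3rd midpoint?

-4.25

m = -4, f(m) = -10 (−); new bracket [-5, -4]
m = -4.5, f(m) = 12 (+); new bracket [-4.5, -4]
m = -4.25, f(m) = -0.15625 (−); new bracket [-4.5, -4.25]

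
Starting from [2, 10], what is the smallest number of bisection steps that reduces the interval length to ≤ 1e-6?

Width after n steps is 8/2^n. Need 2^n ≥ 8/1e-6 = 8000000.
2^22 = 4194304 < 8000000 ≤ 2^23 = 8388608, so n = 23.

23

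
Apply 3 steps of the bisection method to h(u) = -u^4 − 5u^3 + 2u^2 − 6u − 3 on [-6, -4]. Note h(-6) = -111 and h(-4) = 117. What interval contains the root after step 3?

[-5.75, -5.5]

m = -5, h(m) = 77 (+); new bracket [-6, -5]
m = -5.5, h(m) = 7.3125 (+); new bracket [-6, -5.5]
m = -5.75, h(m) = -44.957031 (−); new bracket [-5.75, -5.5]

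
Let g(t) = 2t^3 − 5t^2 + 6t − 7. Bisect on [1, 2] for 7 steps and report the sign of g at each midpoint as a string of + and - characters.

t = 1.5 gives g = -2.5, negative; keep [1.5, 2]
t = 1.75 gives g = -1.09375, negative; keep [1.75, 2]
t = 1.875 gives g = -0.144531, negative; keep [1.875, 2]
t = 1.9375 gives g = 0.4019, positive; keep [1.875, 1.9375]
t = 1.90625 gives g = 0.1224, positive; keep [1.875, 1.90625]
t = 1.890625 gives g = -0.0126, negative; keep [1.890625, 1.90625]
t = 1.8984375 gives g = 0.0545, positive; keep [1.890625, 1.8984375]

---++-+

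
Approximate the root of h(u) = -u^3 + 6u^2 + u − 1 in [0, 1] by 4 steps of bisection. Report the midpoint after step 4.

0.3125

m = 0.5, h(m) = 0.875 (+); new bracket [0, 0.5]
m = 0.25, h(m) = -0.390625 (−); new bracket [0.25, 0.5]
m = 0.375, h(m) = 0.166016 (+); new bracket [0.25, 0.375]
m = 0.3125, h(m) = -0.1321 (−); new bracket [0.3125, 0.375]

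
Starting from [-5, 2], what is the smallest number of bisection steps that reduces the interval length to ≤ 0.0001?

17

Width after n steps is 7/2^n. Need 2^n ≥ 7/0.0001 = 70000.
2^16 = 65536 < 70000 ≤ 2^17 = 131072, so n = 17.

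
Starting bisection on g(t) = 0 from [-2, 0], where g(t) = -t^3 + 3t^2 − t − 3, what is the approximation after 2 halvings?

-0.5

g(-1) = 2 > 0, so the root lies in [-1, 0]
g(-0.5) = -1.625 < 0, so the root lies in [-1, -0.5]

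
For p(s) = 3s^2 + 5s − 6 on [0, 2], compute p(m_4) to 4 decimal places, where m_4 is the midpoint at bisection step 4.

m = 1, p(m) = 2 (+); new bracket [0, 1]
m = 0.5, p(m) = -2.75 (−); new bracket [0.5, 1]
m = 0.75, p(m) = -0.5625 (−); new bracket [0.75, 1]
m = 0.875, p(m) = 0.6719 (+); new bracket [0.75, 0.875]

0.6719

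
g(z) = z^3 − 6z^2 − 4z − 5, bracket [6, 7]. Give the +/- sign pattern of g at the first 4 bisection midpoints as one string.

m = 6.5, g(m) = -9.875 (−); new bracket [6.5, 7]
m = 6.75, g(m) = 2.171875 (+); new bracket [6.5, 6.75]
m = 6.625, g(m) = -4.068359 (−); new bracket [6.625, 6.75]
m = 6.6875, g(m) = -1.0032 (−); new bracket [6.6875, 6.75]

-+--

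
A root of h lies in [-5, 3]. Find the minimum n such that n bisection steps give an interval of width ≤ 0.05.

Width after n steps is 8/2^n. Need 2^n ≥ 8/0.05 = 160.
2^7 = 128 < 160 ≤ 2^8 = 256, so n = 8.

8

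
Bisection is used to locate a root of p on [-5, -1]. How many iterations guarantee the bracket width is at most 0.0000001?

Width after n steps is 4/2^n. Need 2^n ≥ 4/0.0000001 = 40000000.
2^25 = 33554432 < 40000000 ≤ 2^26 = 67108864, so n = 26.

26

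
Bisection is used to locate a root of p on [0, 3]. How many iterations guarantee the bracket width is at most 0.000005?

Width after n steps is 3/2^n. Need 2^n ≥ 3/0.000005 = 600000.
2^19 = 524288 < 600000 ≤ 2^20 = 1048576, so n = 20.

20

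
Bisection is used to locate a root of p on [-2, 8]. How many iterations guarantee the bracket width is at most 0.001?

14

Width after n steps is 10/2^n. Need 2^n ≥ 10/0.001 = 10000.
2^13 = 8192 < 10000 ≤ 2^14 = 16384, so n = 14.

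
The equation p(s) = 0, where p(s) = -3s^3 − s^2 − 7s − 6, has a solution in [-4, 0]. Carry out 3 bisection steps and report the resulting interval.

[-1, -0.5]

p(-2) = 28 > 0, so the root lies in [-2, 0]
p(-1) = 3 > 0, so the root lies in [-1, 0]
p(-0.5) = -2.375 < 0, so the root lies in [-1, -0.5]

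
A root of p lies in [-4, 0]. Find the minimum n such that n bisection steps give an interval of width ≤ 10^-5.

19

Width after n steps is 4/2^n. Need 2^n ≥ 4/10^-5 = 400000.
2^18 = 262144 < 400000 ≤ 2^19 = 524288, so n = 19.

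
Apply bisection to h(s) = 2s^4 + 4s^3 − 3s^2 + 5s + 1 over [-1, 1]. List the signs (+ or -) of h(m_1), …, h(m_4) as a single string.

+--+

h(0) = 1 > 0, so the root lies in [-1, 0]
h(-0.5) = -2.625 < 0, so the root lies in [-0.5, 0]
h(-0.25) = -0.492188 < 0, so the root lies in [-0.25, 0]
h(-0.125) = 0.3208 > 0, so the root lies in [-0.25, -0.125]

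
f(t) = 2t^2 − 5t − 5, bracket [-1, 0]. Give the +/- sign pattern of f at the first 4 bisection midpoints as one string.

--++

midpoint -0.5: f = -2 < 0 → [-1, -0.5]
midpoint -0.75: f = -0.125 < 0 → [-1, -0.75]
midpoint -0.875: f = 0.90625 > 0 → [-0.875, -0.75]
midpoint -0.8125: f = 0.3828 > 0 → [-0.8125, -0.75]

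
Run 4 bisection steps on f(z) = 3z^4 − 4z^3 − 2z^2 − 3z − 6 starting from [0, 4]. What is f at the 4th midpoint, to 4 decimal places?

8.4492

m = 2, f(m) = -4 (−); new bracket [2, 4]
m = 3, f(m) = 102 (+); new bracket [2, 3]
m = 2.5, f(m) = 28.6875 (+); new bracket [2, 2.5]
m = 2.25, f(m) = 8.4492 (+); new bracket [2, 2.25]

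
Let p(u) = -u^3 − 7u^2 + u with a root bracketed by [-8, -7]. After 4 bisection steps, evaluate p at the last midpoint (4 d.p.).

2.4988

p(-7.5) = 20.625 > 0, so the root lies in [-7.5, -7]
p(-7.25) = 5.890625 > 0, so the root lies in [-7.25, -7]
p(-7.125) = -0.779297 < 0, so the root lies in [-7.25, -7.125]
p(-7.1875) = 2.4988 > 0, so the root lies in [-7.1875, -7.125]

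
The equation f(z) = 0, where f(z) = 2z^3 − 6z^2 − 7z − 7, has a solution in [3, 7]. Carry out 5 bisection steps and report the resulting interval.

f(5) = 58 > 0, so the root lies in [3, 5]
f(4) = -3 < 0, so the root lies in [4, 5]
f(4.5) = 22.25 > 0, so the root lies in [4, 4.5]
f(4.25) = 8.4062 > 0, so the root lies in [4, 4.25]
f(4.125) = 2.4102 > 0, so the root lies in [4, 4.125]

[4, 4.125]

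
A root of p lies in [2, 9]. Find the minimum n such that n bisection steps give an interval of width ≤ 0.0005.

Width after n steps is 7/2^n. Need 2^n ≥ 7/0.0005 = 14000.
2^13 = 8192 < 14000 ≤ 2^14 = 16384, so n = 14.

14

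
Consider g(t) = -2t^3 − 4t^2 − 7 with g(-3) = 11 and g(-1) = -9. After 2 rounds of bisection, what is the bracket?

[-3, -2.5]

midpoint -2: g = -7 < 0 → [-3, -2]
midpoint -2.5: g = -0.75 < 0 → [-3, -2.5]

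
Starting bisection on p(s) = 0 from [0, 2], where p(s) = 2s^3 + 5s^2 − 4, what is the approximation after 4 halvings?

0.875

midpoint 1: p = 3 > 0 → [0, 1]
midpoint 0.5: p = -2.5 < 0 → [0.5, 1]
midpoint 0.75: p = -0.34375 < 0 → [0.75, 1]
midpoint 0.875: p = 1.168 > 0 → [0.75, 0.875]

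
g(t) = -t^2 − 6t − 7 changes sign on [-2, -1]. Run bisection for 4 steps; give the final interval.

g(-1.5) = -0.25 < 0, so the root lies in [-2, -1.5]
g(-1.75) = 0.4375 > 0, so the root lies in [-1.75, -1.5]
g(-1.625) = 0.109375 > 0, so the root lies in [-1.625, -1.5]
g(-1.5625) = -0.0664 < 0, so the root lies in [-1.625, -1.5625]

[-1.625, -1.5625]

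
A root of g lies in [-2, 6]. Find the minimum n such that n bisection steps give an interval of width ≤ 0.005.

11

Width after n steps is 8/2^n. Need 2^n ≥ 8/0.005 = 1600.
2^10 = 1024 < 1600 ≤ 2^11 = 2048, so n = 11.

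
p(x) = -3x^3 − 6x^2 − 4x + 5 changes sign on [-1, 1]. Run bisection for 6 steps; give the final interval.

m = 0, p(m) = 5 (+); new bracket [0, 1]
m = 0.5, p(m) = 1.125 (+); new bracket [0.5, 1]
m = 0.75, p(m) = -2.640625 (−); new bracket [0.5, 0.75]
m = 0.625, p(m) = -0.5762 (−); new bracket [0.5, 0.625]
m = 0.5625, p(m) = 0.3176 (+); new bracket [0.5625, 0.625]
m = 0.59375, p(m) = -0.1182 (−); new bracket [0.5625, 0.59375]

[0.5625, 0.59375]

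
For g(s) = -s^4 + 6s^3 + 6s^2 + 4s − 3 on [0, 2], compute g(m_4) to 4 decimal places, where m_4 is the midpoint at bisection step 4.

-0.3596

s = 1 gives g = 12, positive; keep [0, 1]
s = 0.5 gives g = 1.1875, positive; keep [0, 0.5]
s = 0.25 gives g = -1.535156, negative; keep [0.25, 0.5]
s = 0.375 gives g = -0.3596, negative; keep [0.375, 0.5]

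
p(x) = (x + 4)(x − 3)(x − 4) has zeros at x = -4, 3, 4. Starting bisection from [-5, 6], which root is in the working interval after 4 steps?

x = 0.5 gives p = 39.375, positive; keep [-5, 0.5]
x = -2.25 gives p = 57.421875, positive; keep [-5, -2.25]
x = -3.625 gives p = 18.943359, positive; keep [-5, -3.625]
x = -4.3125 gives p = -18.9954, negative; keep [-4.3125, -3.625]

-4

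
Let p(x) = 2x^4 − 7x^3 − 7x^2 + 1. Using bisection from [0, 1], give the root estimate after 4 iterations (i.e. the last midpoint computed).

p(0.5) = -1.5 < 0, so the root lies in [0, 0.5]
p(0.25) = 0.460938 > 0, so the root lies in [0.25, 0.5]
p(0.375) = -0.313965 < 0, so the root lies in [0.25, 0.375]
p(0.3125) = 0.1219 > 0, so the root lies in [0.3125, 0.375]

0.3125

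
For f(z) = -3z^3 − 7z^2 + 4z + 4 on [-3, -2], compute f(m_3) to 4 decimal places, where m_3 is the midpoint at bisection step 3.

midpoint -2.5: f = -2.875 < 0 → [-3, -2.5]
midpoint -2.75: f = 2.453125 > 0 → [-2.75, -2.5]
midpoint -2.625: f = -0.470703 < 0 → [-2.75, -2.625]

-0.4707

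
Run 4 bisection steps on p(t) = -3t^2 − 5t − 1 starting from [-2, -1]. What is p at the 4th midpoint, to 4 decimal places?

p(-1.5) = -0.25 < 0, so the root lies in [-1.5, -1]
p(-1.25) = 0.5625 > 0, so the root lies in [-1.5, -1.25]
p(-1.375) = 0.203125 > 0, so the root lies in [-1.5, -1.375]
p(-1.4375) = -0.0117 < 0, so the root lies in [-1.4375, -1.375]

-0.0117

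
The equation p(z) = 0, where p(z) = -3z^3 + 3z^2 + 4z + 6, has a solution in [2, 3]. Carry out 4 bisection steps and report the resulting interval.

midpoint 2.5: p = -12.125 < 0 → [2, 2.5]
midpoint 2.25: p = -3.984375 < 0 → [2, 2.25]
midpoint 2.125: p = -0.740234 < 0 → [2, 2.125]
midpoint 2.0625: p = 0.6907 > 0 → [2.0625, 2.125]

[2.0625, 2.125]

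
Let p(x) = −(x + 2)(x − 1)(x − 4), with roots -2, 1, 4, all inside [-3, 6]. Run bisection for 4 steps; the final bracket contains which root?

p(1.5) = 4.375 > 0, so the root lies in [1.5, 6]
p(3.75) = 3.953125 > 0, so the root lies in [3.75, 6]
p(4.875) = -23.310547 < 0, so the root lies in [3.75, 4.875]
p(4.3125) = -6.5344 < 0, so the root lies in [3.75, 4.3125]

4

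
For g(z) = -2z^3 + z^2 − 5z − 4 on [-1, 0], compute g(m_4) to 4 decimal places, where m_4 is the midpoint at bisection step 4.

-0.5151

z = -0.5 gives g = -1, negative; keep [-1, -0.5]
z = -0.75 gives g = 1.15625, positive; keep [-0.75, -0.5]
z = -0.625 gives g = 0.003906, positive; keep [-0.625, -0.5]
z = -0.5625 gives g = -0.5151, negative; keep [-0.625, -0.5625]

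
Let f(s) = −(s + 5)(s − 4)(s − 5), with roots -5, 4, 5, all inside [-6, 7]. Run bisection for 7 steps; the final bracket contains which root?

-5

m = 0.5, f(m) = -86.625 (−); new bracket [-6, 0.5]
m = -2.75, f(m) = -117.703125 (−); new bracket [-6, -2.75]
m = -4.375, f(m) = -49.072266 (−); new bracket [-6, -4.375]
m = -5.1875, f(m) = 17.5496 (+); new bracket [-5.1875, -4.375]
m = -4.78125, f(m) = -18.7888 (−); new bracket [-5.1875, -4.78125]
m = -4.984375, f(m) = -1.4016 (−); new bracket [-5.1875, -4.984375]
m = -5.0859375, f(m) = 7.8753 (+); new bracket [-5.0859375, -4.984375]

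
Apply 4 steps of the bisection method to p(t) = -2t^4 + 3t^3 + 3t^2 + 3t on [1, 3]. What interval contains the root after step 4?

[2.375, 2.5]

midpoint 2: p = 10 > 0 → [2, 3]
midpoint 2.5: p = -5 < 0 → [2, 2.5]
midpoint 2.25: p = 4.851562 > 0 → [2.25, 2.5]
midpoint 2.375: p = 0.603 > 0 → [2.375, 2.5]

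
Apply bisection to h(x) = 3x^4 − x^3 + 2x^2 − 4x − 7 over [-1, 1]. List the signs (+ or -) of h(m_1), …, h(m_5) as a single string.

---+-

h(0) = -7 < 0, so the root lies in [-1, 0]
h(-0.5) = -4.1875 < 0, so the root lies in [-1, -0.5]
h(-0.75) = -1.503906 < 0, so the root lies in [-1, -0.75]
h(-0.875) = 0.4597 > 0, so the root lies in [-0.875, -0.75]
h(-0.8125) = -0.5859 < 0, so the root lies in [-0.875, -0.8125]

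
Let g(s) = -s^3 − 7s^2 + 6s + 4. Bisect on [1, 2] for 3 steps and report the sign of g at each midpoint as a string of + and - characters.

--+

s = 1.5 gives g = -6.125, negative; keep [1, 1.5]
s = 1.25 gives g = -1.390625, negative; keep [1, 1.25]
s = 1.125 gives g = 0.466797, positive; keep [1.125, 1.25]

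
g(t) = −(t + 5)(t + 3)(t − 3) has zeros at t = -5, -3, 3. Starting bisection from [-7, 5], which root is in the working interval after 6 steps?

midpoint -1: g = 32 > 0 → [-1, 5]
midpoint 2: g = 35 > 0 → [2, 5]
midpoint 3.5: g = -27.625 < 0 → [2, 3.5]
midpoint 2.75: g = 11.1406 > 0 → [2.75, 3.5]
midpoint 3.125: g = -6.2207 < 0 → [2.75, 3.125]
midpoint 2.9375: g = 2.9456 > 0 → [2.9375, 3.125]

3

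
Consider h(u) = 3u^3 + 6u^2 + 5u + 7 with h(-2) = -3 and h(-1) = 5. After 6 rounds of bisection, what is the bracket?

[-1.796875, -1.78125]

midpoint -1.5: h = 2.875 > 0 → [-2, -1.5]
midpoint -1.75: h = 0.546875 > 0 → [-2, -1.75]
midpoint -1.875: h = -1.056641 < 0 → [-1.875, -1.75]
midpoint -1.8125: h = -0.2146 < 0 → [-1.8125, -1.75]
midpoint -1.78125: h = 0.1759 > 0 → [-1.8125, -1.78125]
midpoint -1.796875: h = -0.0168 < 0 → [-1.796875, -1.78125]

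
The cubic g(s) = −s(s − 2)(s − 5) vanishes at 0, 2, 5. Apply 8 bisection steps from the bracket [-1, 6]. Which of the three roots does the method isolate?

s = 2.5 gives g = 3.125, positive; keep [2.5, 6]
s = 4.25 gives g = 7.171875, positive; keep [4.25, 6]
s = 5.125 gives g = -2.001953, negative; keep [4.25, 5.125]
s = 4.6875 gives g = 3.9368, positive; keep [4.6875, 5.125]
s = 4.90625 gives g = 1.3368, positive; keep [4.90625, 5.125]
s = 5.015625 gives g = -0.2363, negative; keep [4.90625, 5.015625]
s = 4.9609375 gives g = 0.5738, positive; keep [4.9609375, 5.015625]
s = 4.98828125 gives g = 0.1747, positive; keep [4.98828125, 5.015625]

5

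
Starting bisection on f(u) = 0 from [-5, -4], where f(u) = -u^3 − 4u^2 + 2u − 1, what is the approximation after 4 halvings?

-4.4375

midpoint -4.5: f = 0.125 > 0 → [-4.5, -4]
midpoint -4.25: f = -4.984375 < 0 → [-4.5, -4.25]
midpoint -4.375: f = -2.572266 < 0 → [-4.5, -4.375]
midpoint -4.4375: f = -1.26 < 0 → [-4.5, -4.4375]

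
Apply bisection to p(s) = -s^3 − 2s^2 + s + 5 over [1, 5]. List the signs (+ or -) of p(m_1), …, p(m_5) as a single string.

p(3) = -37 < 0, so the root lies in [1, 3]
p(2) = -9 < 0, so the root lies in [1, 2]
p(1.5) = -1.375 < 0, so the root lies in [1, 1.5]
p(1.25) = 1.1719 > 0, so the root lies in [1.25, 1.5]
p(1.375) = -0.0059 < 0, so the root lies in [1.25, 1.375]

---+-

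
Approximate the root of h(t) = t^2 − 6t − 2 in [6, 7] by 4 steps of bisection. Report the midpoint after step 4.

m = 6.5, h(m) = 1.25 (+); new bracket [6, 6.5]
m = 6.25, h(m) = -0.4375 (−); new bracket [6.25, 6.5]
m = 6.375, h(m) = 0.390625 (+); new bracket [6.25, 6.375]
m = 6.3125, h(m) = -0.0273 (−); new bracket [6.3125, 6.375]

6.3125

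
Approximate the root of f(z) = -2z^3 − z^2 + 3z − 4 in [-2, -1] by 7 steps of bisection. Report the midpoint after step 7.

-1.8671875

z = -1.5 gives f = -4, negative; keep [-2, -1.5]
z = -1.75 gives f = -1.59375, negative; keep [-2, -1.75]
z = -1.875 gives f = 0.042969, positive; keep [-1.875, -1.75]
z = -1.8125 gives f = -0.814, negative; keep [-1.875, -1.8125]
z = -1.84375 gives f = -0.3953, negative; keep [-1.875, -1.84375]
z = -1.859375 gives f = -0.1787, negative; keep [-1.875, -1.859375]
z = -1.8671875 gives f = -0.0685, negative; keep [-1.875, -1.8671875]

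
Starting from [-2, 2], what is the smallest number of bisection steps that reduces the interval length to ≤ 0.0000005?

23

Width after n steps is 4/2^n. Need 2^n ≥ 4/0.0000005 = 8000000.
2^22 = 4194304 < 8000000 ≤ 2^23 = 8388608, so n = 23.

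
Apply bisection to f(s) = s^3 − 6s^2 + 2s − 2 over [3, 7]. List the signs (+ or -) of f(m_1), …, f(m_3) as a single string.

-+-

s = 5 gives f = -17, negative; keep [5, 7]
s = 6 gives f = 10, positive; keep [5, 6]
s = 5.5 gives f = -6.125, negative; keep [5.5, 6]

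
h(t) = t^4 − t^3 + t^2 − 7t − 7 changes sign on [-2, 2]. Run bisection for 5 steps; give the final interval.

[-0.875, -0.75]

h(0) = -7 < 0, so the root lies in [-2, 0]
h(-1) = 3 > 0, so the root lies in [-1, 0]
h(-0.5) = -3.0625 < 0, so the root lies in [-1, -0.5]
h(-0.75) = -0.4492 < 0, so the root lies in [-1, -0.75]
h(-0.875) = 1.1467 > 0, so the root lies in [-0.875, -0.75]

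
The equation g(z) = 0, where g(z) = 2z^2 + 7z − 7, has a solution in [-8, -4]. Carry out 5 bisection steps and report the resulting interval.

[-4.375, -4.25]

m = -6, g(m) = 23 (+); new bracket [-6, -4]
m = -5, g(m) = 8 (+); new bracket [-5, -4]
m = -4.5, g(m) = 2 (+); new bracket [-4.5, -4]
m = -4.25, g(m) = -0.625 (−); new bracket [-4.5, -4.25]
m = -4.375, g(m) = 0.6562 (+); new bracket [-4.375, -4.25]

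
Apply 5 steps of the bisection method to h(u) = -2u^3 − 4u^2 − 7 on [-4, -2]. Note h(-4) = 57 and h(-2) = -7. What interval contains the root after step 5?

u = -3 gives h = 11, positive; keep [-3, -2]
u = -2.5 gives h = -0.75, negative; keep [-3, -2.5]
u = -2.75 gives h = 4.34375, positive; keep [-2.75, -2.5]
u = -2.625 gives h = 1.6133, positive; keep [-2.625, -2.5]
u = -2.5625 gives h = 0.3872, positive; keep [-2.5625, -2.5]

[-2.5625, -2.5]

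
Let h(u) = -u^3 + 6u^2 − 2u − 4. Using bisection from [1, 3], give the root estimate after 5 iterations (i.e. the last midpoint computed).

m = 2, h(m) = 8 (+); new bracket [1, 2]
m = 1.5, h(m) = 3.125 (+); new bracket [1, 1.5]
m = 1.25, h(m) = 0.921875 (+); new bracket [1, 1.25]
m = 1.125, h(m) = -0.0801 (−); new bracket [1.125, 1.25]
m = 1.1875, h(m) = 0.4114 (+); new bracket [1.125, 1.1875]

1.1875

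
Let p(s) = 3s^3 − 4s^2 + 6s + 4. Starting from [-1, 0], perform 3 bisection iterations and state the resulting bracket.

[-0.5, -0.375]

midpoint -0.5: p = -0.375 < 0 → [-0.5, 0]
midpoint -0.25: p = 2.203125 > 0 → [-0.5, -0.25]
midpoint -0.375: p = 1.029297 > 0 → [-0.5, -0.375]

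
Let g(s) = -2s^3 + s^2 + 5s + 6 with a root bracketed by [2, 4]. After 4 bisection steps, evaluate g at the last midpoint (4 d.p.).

midpoint 3: g = -24 < 0 → [2, 3]
midpoint 2.5: g = -6.5 < 0 → [2, 2.5]
midpoint 2.25: g = -0.46875 < 0 → [2, 2.25]
midpoint 2.125: g = 1.9492 > 0 → [2.125, 2.25]

1.9492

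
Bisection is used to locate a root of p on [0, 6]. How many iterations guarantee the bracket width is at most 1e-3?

13

Width after n steps is 6/2^n. Need 2^n ≥ 6/1e-3 = 6000.
2^12 = 4096 < 6000 ≤ 2^13 = 8192, so n = 13.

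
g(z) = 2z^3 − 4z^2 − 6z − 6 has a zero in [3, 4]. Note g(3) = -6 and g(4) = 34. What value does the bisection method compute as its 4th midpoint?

z = 3.5 gives g = 9.75, positive; keep [3, 3.5]
z = 3.25 gives g = 0.90625, positive; keep [3, 3.25]
z = 3.125 gives g = -2.777344, negative; keep [3.125, 3.25]
z = 3.1875 gives g = -0.9946, negative; keep [3.1875, 3.25]

3.1875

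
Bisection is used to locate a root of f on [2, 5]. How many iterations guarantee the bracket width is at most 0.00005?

Width after n steps is 3/2^n. Need 2^n ≥ 3/0.00005 = 60000.
2^15 = 32768 < 60000 ≤ 2^16 = 65536, so n = 16.

16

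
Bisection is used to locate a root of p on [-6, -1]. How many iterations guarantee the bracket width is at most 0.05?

Width after n steps is 5/2^n. Need 2^n ≥ 5/0.05 = 100.
2^6 = 64 < 100 ≤ 2^7 = 128, so n = 7.

7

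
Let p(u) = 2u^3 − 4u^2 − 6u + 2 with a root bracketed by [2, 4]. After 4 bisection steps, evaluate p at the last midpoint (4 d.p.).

u = 3 gives p = 2, positive; keep [2, 3]
u = 2.5 gives p = -6.75, negative; keep [2.5, 3]
u = 2.75 gives p = -3.15625, negative; keep [2.75, 3]
u = 2.875 gives p = -0.7852, negative; keep [2.875, 3]

-0.7852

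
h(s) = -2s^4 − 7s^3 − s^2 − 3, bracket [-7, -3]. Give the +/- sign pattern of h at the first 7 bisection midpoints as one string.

s = -5 gives h = -403, negative; keep [-5, -3]
s = -4 gives h = -83, negative; keep [-4, -3]
s = -3.5 gives h = -15.25, negative; keep [-3.5, -3]
s = -3.25 gives h = 3.6016, positive; keep [-3.5, -3.25]
s = -3.375 gives h = -4.7798, negative; keep [-3.375, -3.25]
s = -3.3125 gives h = -0.3426, negative; keep [-3.3125, -3.25]
s = -3.28125 gives h = 1.6894, positive; keep [-3.3125, -3.28125]

---+--+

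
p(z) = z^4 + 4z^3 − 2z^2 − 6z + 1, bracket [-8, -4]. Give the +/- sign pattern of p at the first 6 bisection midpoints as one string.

p(-6) = 397 > 0, so the root lies in [-6, -4]
p(-5) = 106 > 0, so the root lies in [-5, -4]
p(-4.5) = 33.0625 > 0, so the root lies in [-4.5, -4]
p(-4.25) = 9.5664 > 0, so the root lies in [-4.25, -4]
p(-4.125) = 0.4924 > 0, so the root lies in [-4.125, -4]
p(-4.0625) = -3.4424 < 0, so the root lies in [-4.125, -4.0625]

+++++-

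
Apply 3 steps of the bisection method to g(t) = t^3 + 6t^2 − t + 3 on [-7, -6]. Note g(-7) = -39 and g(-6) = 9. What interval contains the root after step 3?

[-6.25, -6.125]

g(-6.5) = -11.625 < 0, so the root lies in [-6.5, -6]
g(-6.25) = -0.515625 < 0, so the root lies in [-6.25, -6]
g(-6.125) = 4.435547 > 0, so the root lies in [-6.25, -6.125]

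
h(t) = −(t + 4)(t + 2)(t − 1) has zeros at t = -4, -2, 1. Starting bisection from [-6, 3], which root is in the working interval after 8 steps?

1

m = -1.5, h(m) = 3.125 (+); new bracket [-1.5, 3]
m = 0.75, h(m) = 3.265625 (+); new bracket [0.75, 3]
m = 1.875, h(m) = -19.919922 (−); new bracket [0.75, 1.875]
m = 1.3125, h(m) = -5.4993 (−); new bracket [0.75, 1.3125]
m = 1.03125, h(m) = -0.4766 (−); new bracket [0.75, 1.03125]
m = 0.890625, h(m) = 1.5462 (+); new bracket [0.890625, 1.03125]
m = 0.9609375, h(m) = 0.5738 (+); new bracket [0.9609375, 1.03125]
m = 0.99609375, h(m) = 0.0585 (+); new bracket [0.99609375, 1.03125]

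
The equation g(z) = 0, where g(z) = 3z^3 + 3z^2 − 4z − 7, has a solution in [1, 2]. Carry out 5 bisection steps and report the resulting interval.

[1.3125, 1.34375]

z = 1.5 gives g = 3.875, positive; keep [1, 1.5]
z = 1.25 gives g = -1.453125, negative; keep [1.25, 1.5]
z = 1.375 gives g = 0.970703, positive; keep [1.25, 1.375]
z = 1.3125 gives g = -0.2991, negative; keep [1.3125, 1.375]
z = 1.34375 gives g = 0.3211, positive; keep [1.3125, 1.34375]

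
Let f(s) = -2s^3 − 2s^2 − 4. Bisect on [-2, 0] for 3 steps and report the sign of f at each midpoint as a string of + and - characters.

--+

midpoint -1: f = -4 < 0 → [-2, -1]
midpoint -1.5: f = -1.75 < 0 → [-2, -1.5]
midpoint -1.75: f = 0.59375 > 0 → [-1.75, -1.5]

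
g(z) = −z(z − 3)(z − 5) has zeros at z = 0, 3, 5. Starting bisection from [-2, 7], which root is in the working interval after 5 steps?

0

m = 2.5, g(m) = -3.125 (−); new bracket [-2, 2.5]
m = 0.25, g(m) = -3.265625 (−); new bracket [-2, 0.25]
m = -0.875, g(m) = 19.919922 (+); new bracket [-0.875, 0.25]
m = -0.3125, g(m) = 5.4993 (+); new bracket [-0.3125, 0.25]
m = -0.03125, g(m) = 0.4766 (+); new bracket [-0.03125, 0.25]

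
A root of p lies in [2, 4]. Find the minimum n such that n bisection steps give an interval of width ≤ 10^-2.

Width after n steps is 2/2^n. Need 2^n ≥ 2/10^-2 = 200.
2^7 = 128 < 200 ≤ 2^8 = 256, so n = 8.

8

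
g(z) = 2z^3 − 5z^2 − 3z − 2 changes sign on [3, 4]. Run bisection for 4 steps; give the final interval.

g(3.5) = 12 > 0, so the root lies in [3, 3.5]
g(3.25) = 4.09375 > 0, so the root lies in [3, 3.25]
g(3.125) = 0.832031 > 0, so the root lies in [3, 3.125]
g(3.0625) = -0.6362 < 0, so the root lies in [3.0625, 3.125]

[3.0625, 3.125]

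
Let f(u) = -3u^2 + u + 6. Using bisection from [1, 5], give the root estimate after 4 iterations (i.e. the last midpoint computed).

f(3) = -18 < 0, so the root lies in [1, 3]
f(2) = -4 < 0, so the root lies in [1, 2]
f(1.5) = 0.75 > 0, so the root lies in [1.5, 2]
f(1.75) = -1.4375 < 0, so the root lies in [1.5, 1.75]

1.75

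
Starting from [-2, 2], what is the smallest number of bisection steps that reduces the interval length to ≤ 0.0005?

13

Width after n steps is 4/2^n. Need 2^n ≥ 4/0.0005 = 8000.
2^12 = 4096 < 8000 ≤ 2^13 = 8192, so n = 13.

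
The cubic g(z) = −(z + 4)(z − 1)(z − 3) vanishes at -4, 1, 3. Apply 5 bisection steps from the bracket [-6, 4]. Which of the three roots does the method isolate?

z = -1 gives g = -24, negative; keep [-6, -1]
z = -3.5 gives g = -14.625, negative; keep [-6, -3.5]
z = -4.75 gives g = 33.421875, positive; keep [-4.75, -3.5]
z = -4.125 gives g = 4.5645, positive; keep [-4.125, -3.5]
z = -3.8125 gives g = -6.1472, negative; keep [-4.125, -3.8125]

-4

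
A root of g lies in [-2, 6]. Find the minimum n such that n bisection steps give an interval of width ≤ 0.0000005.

24

Width after n steps is 8/2^n. Need 2^n ≥ 8/0.0000005 = 16000000.
2^23 = 8388608 < 16000000 ≤ 2^24 = 16777216, so n = 24.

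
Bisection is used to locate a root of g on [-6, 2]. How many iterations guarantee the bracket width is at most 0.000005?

21

Width after n steps is 8/2^n. Need 2^n ≥ 8/0.000005 = 1600000.
2^20 = 1048576 < 1600000 ≤ 2^21 = 2097152, so n = 21.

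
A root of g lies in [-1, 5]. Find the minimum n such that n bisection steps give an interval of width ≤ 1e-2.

10

Width after n steps is 6/2^n. Need 2^n ≥ 6/1e-2 = 600.
2^9 = 512 < 600 ≤ 2^10 = 1024, so n = 10.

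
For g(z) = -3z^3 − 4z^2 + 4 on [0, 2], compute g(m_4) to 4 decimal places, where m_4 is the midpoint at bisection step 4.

-1.0723

midpoint 1: g = -3 < 0 → [0, 1]
midpoint 0.5: g = 2.625 > 0 → [0.5, 1]
midpoint 0.75: g = 0.484375 > 0 → [0.75, 1]
midpoint 0.875: g = -1.0723 < 0 → [0.75, 0.875]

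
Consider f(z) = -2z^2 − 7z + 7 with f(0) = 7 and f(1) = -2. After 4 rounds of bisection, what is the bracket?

f(0.5) = 3 > 0, so the root lies in [0.5, 1]
f(0.75) = 0.625 > 0, so the root lies in [0.75, 1]
f(0.875) = -0.65625 < 0, so the root lies in [0.75, 0.875]
f(0.8125) = -0.0078 < 0, so the root lies in [0.75, 0.8125]

[0.75, 0.8125]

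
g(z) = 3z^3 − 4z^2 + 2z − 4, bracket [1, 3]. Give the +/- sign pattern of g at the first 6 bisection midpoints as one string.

++----

m = 2, g(m) = 8 (+); new bracket [1, 2]
m = 1.5, g(m) = 0.125 (+); new bracket [1, 1.5]
m = 1.25, g(m) = -1.890625 (−); new bracket [1.25, 1.5]
m = 1.375, g(m) = -1.0137 (−); new bracket [1.375, 1.5]
m = 1.4375, g(m) = -0.4792 (−); new bracket [1.4375, 1.5]
m = 1.46875, g(m) = -0.1861 (−); new bracket [1.46875, 1.5]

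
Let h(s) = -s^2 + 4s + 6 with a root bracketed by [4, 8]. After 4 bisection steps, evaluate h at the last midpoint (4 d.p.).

-0.5625

midpoint 6: h = -6 < 0 → [4, 6]
midpoint 5: h = 1 > 0 → [5, 6]
midpoint 5.5: h = -2.25 < 0 → [5, 5.5]
midpoint 5.25: h = -0.5625 < 0 → [5, 5.25]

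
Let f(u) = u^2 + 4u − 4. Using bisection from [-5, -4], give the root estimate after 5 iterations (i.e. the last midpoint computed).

-4.84375

f(-4.5) = -1.75 < 0, so the root lies in [-5, -4.5]
f(-4.75) = -0.4375 < 0, so the root lies in [-5, -4.75]
f(-4.875) = 0.265625 > 0, so the root lies in [-4.875, -4.75]
f(-4.8125) = -0.0898 < 0, so the root lies in [-4.875, -4.8125]
f(-4.84375) = 0.0869 > 0, so the root lies in [-4.84375, -4.8125]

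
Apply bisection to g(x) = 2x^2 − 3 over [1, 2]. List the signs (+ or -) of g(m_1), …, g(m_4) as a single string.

++--

m = 1.5, g(m) = 1.5 (+); new bracket [1, 1.5]
m = 1.25, g(m) = 0.125 (+); new bracket [1, 1.25]
m = 1.125, g(m) = -0.46875 (−); new bracket [1.125, 1.25]
m = 1.1875, g(m) = -0.1797 (−); new bracket [1.1875, 1.25]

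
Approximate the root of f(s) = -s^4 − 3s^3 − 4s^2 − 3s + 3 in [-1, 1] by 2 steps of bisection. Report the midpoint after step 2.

midpoint 0: f = 3 > 0 → [0, 1]
midpoint 0.5: f = 0.0625 > 0 → [0.5, 1]

0.5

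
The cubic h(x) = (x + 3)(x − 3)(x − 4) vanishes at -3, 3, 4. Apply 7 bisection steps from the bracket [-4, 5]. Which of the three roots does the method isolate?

midpoint 0.5: h = 30.625 > 0 → [-4, 0.5]
midpoint -1.75: h = 34.140625 > 0 → [-4, -1.75]
midpoint -2.875: h = 5.048828 > 0 → [-4, -2.875]
midpoint -3.4375: h = -20.947 < 0 → [-3.4375, -2.875]
midpoint -3.15625: h = -6.8837 < 0 → [-3.15625, -2.875]
midpoint -3.015625: h = -0.6594 < 0 → [-3.015625, -2.875]
midpoint -2.9453125: h = 2.2582 > 0 → [-3.015625, -2.9453125]

-3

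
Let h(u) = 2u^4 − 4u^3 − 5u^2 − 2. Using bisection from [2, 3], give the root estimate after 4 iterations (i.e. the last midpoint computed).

2.9375

u = 2.5 gives h = -17.625, negative; keep [2.5, 3]
u = 2.75 gives h = -8.617188, negative; keep [2.75, 3]
u = 2.875 gives h = -1.741699, negative; keep [2.875, 3]
u = 2.9375 gives h = 2.3819, positive; keep [2.875, 2.9375]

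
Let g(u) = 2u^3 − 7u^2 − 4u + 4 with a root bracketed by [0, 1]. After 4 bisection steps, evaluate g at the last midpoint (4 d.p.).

g(0.5) = 0.5 > 0, so the root lies in [0.5, 1]
g(0.75) = -2.09375 < 0, so the root lies in [0.5, 0.75]
g(0.625) = -0.746094 < 0, so the root lies in [0.5, 0.625]
g(0.5625) = -0.1089 < 0, so the root lies in [0.5, 0.5625]

-0.1089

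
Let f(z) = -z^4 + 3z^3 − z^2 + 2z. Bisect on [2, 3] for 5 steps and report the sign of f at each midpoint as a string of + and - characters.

midpoint 2.5: f = 6.5625 > 0 → [2.5, 3]
midpoint 2.75: f = 3.136719 > 0 → [2.75, 3]
midpoint 2.875: f = 0.454834 > 0 → [2.875, 3]
midpoint 2.9375: f = -1.1697 < 0 → [2.875, 2.9375]
midpoint 2.90625: f = -0.3325 < 0 → [2.875, 2.90625]

+++--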